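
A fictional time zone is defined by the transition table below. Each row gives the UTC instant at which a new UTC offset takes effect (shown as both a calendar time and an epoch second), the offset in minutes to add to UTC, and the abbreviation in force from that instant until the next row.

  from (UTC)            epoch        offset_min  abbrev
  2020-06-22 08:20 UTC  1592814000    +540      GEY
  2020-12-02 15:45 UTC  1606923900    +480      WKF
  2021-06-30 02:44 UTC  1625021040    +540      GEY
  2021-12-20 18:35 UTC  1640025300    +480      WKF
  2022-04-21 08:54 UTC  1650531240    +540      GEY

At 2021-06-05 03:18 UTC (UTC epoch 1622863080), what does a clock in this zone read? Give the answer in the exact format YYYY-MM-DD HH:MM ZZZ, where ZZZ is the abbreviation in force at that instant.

2021-06-05 11:18 WKF

Query: 2021-06-05 03:18 UTC
Rule 2/5 (WKF, +08:00): 2020-12-02 15:45 UTC ≤ query < 2021-06-30 02:44 UTC
3·60 + 18 + 480 = 678 min
678 = 0·1440 + 678; 678 = 11·60 + 18 → 11:18, same day
→ 2021-06-05 11:18 WKF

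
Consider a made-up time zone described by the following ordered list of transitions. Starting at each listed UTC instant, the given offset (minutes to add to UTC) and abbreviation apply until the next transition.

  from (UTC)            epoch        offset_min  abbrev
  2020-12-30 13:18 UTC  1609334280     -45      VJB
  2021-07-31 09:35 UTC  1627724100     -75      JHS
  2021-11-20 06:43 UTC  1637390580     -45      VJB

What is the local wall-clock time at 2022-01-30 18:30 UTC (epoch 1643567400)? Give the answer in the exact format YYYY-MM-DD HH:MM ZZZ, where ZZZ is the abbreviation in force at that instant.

2022-01-30 17:45 VJB

Query: 2022-01-30 18:30 UTC
Rule 3/3 (VJB, -00:45): 2021-11-20 06:43 UTC ≤ query < +∞
18·60 + 30 - 45 = 1065 min
1065 = 0·1440 + 1065; 1065 = 17·60 + 45 → 17:45, same day
→ 2022-01-30 17:45 VJB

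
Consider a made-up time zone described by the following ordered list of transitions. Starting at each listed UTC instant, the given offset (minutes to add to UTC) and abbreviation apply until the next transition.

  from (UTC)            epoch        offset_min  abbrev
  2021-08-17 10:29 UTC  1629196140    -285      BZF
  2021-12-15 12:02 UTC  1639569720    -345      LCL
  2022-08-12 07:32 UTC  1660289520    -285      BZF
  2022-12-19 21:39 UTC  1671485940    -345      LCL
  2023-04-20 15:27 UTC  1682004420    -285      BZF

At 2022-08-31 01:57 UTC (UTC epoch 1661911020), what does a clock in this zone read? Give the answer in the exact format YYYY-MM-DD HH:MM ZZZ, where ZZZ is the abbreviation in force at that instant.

2022-08-30 21:12 BZF

Query: 2022-08-31 01:57 UTC
Rule 3/5 (BZF, -04:45): 2022-08-12 07:32 UTC ≤ query < 2022-12-19 21:39 UTC
1·60 + 57 - 285 = -168 min
-168 = -1·1440 + 1272; 1272 = 21·60 + 12 → 21:12, 2022-08-31 - 1 day = 2022-08-30
→ 2022-08-30 21:12 BZF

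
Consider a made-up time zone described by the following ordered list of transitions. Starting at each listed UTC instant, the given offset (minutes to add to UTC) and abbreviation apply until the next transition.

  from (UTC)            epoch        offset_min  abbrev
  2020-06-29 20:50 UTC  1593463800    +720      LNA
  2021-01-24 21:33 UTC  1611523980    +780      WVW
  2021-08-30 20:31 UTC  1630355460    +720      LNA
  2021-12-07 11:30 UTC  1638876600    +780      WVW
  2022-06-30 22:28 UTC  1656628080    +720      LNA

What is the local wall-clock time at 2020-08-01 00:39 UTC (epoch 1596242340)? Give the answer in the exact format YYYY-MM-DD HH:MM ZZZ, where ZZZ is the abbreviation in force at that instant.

2020-08-01 12:39 LNA

Query: 2020-08-01 00:39 UTC
Rule 1/5 (LNA, +12:00): 2020-06-29 20:50 UTC ≤ query < 2021-01-24 21:33 UTC
0·60 + 39 + 720 = 759 min
759 = 0·1440 + 759; 759 = 12·60 + 39 → 12:39, same day
→ 2020-08-01 12:39 LNA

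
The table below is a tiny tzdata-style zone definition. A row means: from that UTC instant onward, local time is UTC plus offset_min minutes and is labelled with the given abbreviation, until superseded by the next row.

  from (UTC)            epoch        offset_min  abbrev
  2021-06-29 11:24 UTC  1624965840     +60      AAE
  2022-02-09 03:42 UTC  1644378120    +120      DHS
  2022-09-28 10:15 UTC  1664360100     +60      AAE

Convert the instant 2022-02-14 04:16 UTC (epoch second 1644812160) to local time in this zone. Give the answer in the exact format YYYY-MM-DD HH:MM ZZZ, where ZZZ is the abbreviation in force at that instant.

Query: 2022-02-14 04:16 UTC
Rule 2/3 (DHS, +02:00): 2022-02-09 03:42 UTC ≤ query < 2022-09-28 10:15 UTC
4·60 + 16 + 120 = 376 min
376 = 0·1440 + 376; 376 = 6·60 + 16 → 06:16, same day
→ 2022-02-14 06:16 DHS

2022-02-14 06:16 DHS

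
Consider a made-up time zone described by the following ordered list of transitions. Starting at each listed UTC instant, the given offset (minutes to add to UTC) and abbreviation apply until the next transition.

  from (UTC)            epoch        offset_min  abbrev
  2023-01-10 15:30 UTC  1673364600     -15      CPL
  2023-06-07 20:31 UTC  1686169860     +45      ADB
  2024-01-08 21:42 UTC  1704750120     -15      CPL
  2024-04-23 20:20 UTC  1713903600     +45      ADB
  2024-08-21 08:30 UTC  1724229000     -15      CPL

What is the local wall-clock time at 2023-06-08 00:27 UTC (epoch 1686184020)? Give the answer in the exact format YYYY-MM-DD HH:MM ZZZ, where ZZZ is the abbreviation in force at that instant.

Query: 2023-06-08 00:27 UTC
Rule 2/5 (ADB, +00:45): 2023-06-07 20:31 UTC ≤ query < 2024-01-08 21:42 UTC
0·60 + 27 + 45 = 72 min
72 = 0·1440 + 72; 72 = 1·60 + 12 → 01:12, same day
→ 2023-06-08 01:12 ADB

2023-06-08 01:12 ADB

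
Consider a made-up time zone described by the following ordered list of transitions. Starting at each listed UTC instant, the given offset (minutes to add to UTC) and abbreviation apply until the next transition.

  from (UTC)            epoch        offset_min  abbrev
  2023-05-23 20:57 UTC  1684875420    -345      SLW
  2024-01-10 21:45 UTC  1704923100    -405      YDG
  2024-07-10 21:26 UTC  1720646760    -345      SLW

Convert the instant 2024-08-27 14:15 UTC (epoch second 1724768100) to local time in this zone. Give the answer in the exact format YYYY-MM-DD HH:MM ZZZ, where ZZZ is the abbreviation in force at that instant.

Query: 2024-08-27 14:15 UTC
Rule 3/3 (SLW, -05:45): 2024-07-10 21:26 UTC ≤ query < +∞
14·60 + 15 - 345 = 510 min
510 = 0·1440 + 510; 510 = 8·60 + 30 → 08:30, same day
→ 2024-08-27 08:30 SLW

2024-08-27 08:30 SLW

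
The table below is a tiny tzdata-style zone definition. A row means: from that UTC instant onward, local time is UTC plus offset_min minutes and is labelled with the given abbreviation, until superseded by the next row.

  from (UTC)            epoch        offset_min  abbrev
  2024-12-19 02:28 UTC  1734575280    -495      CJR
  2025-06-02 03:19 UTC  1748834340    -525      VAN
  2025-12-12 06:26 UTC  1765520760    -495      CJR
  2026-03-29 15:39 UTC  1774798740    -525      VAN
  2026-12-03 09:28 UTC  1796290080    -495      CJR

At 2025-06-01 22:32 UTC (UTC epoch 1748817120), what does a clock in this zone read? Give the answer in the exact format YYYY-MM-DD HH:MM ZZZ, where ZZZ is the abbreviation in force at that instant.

2025-06-01 14:17 CJR

Query: 2025-06-01 22:32 UTC
Rule 1/5 (CJR, -08:15): 2024-12-19 02:28 UTC ≤ query < 2025-06-02 03:19 UTC
22·60 + 32 - 495 = 857 min
857 = 0·1440 + 857; 857 = 14·60 + 17 → 14:17, same day
→ 2025-06-01 14:17 CJR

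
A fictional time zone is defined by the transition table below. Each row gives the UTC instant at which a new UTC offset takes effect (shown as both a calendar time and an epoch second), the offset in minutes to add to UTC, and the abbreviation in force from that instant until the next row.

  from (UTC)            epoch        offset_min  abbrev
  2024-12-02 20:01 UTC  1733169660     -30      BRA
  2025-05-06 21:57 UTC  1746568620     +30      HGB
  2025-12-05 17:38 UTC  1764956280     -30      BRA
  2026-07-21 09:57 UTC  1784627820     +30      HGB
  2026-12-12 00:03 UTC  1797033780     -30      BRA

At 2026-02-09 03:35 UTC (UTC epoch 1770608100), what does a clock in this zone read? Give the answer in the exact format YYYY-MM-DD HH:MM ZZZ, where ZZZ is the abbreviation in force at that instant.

Query: 2026-02-09 03:35 UTC
Rule 3/5 (BRA, -00:30): 2025-12-05 17:38 UTC ≤ query < 2026-07-21 09:57 UTC
3·60 + 35 - 30 = 185 min
185 = 0·1440 + 185; 185 = 3·60 + 5 → 03:05, same day
→ 2026-02-09 03:05 BRA

2026-02-09 03:05 BRA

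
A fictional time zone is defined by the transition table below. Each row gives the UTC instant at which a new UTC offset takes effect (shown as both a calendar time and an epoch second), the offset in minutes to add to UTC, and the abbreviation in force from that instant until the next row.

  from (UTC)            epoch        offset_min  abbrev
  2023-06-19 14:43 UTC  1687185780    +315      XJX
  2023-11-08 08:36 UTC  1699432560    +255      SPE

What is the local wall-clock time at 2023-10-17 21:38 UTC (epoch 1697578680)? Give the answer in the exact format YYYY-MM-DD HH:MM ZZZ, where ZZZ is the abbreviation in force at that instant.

2023-10-18 02:53 XJX

Query: 2023-10-17 21:38 UTC
Rule 1/2 (XJX, +05:15): 2023-06-19 14:43 UTC ≤ query < 2023-11-08 08:36 UTC
21·60 + 38 + 315 = 1613 min
1613 = 1·1440 + 173; 173 = 2·60 + 53 → 02:53, 2023-10-17 + 1 day = 2023-10-18
→ 2023-10-18 02:53 XJX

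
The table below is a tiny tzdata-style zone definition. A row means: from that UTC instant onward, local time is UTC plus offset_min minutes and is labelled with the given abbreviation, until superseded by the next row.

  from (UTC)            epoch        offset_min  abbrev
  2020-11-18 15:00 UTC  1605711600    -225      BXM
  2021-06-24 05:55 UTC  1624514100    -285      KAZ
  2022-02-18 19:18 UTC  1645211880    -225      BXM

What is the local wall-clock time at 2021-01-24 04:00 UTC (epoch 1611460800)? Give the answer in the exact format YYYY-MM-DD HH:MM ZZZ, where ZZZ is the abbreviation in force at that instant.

2021-01-24 00:15 BXM

Query: 2021-01-24 04:00 UTC
Rule 1/3 (BXM, -03:45): 2020-11-18 15:00 UTC ≤ query < 2021-06-24 05:55 UTC
4·60 + 0 - 225 = 15 min
15 = 0·1440 + 15; 15 = 0·60 + 15 → 00:15, same day
→ 2021-01-24 00:15 BXM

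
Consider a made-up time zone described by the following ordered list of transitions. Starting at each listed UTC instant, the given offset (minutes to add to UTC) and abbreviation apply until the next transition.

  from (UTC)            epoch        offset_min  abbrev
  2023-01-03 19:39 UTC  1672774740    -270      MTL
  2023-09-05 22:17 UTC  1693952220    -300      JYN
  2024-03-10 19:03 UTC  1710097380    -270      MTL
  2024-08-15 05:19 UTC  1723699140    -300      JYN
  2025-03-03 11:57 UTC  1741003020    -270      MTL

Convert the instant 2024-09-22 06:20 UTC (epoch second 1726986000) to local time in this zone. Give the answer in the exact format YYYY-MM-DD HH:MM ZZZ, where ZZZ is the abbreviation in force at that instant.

2024-09-22 01:20 JYN

Query: 2024-09-22 06:20 UTC
Rule 4/5 (JYN, -05:00): 2024-08-15 05:19 UTC ≤ query < 2025-03-03 11:57 UTC
6·60 + 20 - 300 = 80 min
80 = 0·1440 + 80; 80 = 1·60 + 20 → 01:20, same day
→ 2024-09-22 01:20 JYN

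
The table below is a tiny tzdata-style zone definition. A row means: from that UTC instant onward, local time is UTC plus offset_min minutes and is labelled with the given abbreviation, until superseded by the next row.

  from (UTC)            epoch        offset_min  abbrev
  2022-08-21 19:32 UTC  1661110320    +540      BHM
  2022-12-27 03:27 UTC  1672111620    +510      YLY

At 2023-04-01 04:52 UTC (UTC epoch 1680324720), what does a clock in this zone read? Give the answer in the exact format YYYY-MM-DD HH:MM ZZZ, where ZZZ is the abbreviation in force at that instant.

Query: 2023-04-01 04:52 UTC
Rule 2/2 (YLY, +08:30): 2022-12-27 03:27 UTC ≤ query < +∞
4·60 + 52 + 510 = 802 min
802 = 0·1440 + 802; 802 = 13·60 + 22 → 13:22, same day
→ 2023-04-01 13:22 YLY

2023-04-01 13:22 YLY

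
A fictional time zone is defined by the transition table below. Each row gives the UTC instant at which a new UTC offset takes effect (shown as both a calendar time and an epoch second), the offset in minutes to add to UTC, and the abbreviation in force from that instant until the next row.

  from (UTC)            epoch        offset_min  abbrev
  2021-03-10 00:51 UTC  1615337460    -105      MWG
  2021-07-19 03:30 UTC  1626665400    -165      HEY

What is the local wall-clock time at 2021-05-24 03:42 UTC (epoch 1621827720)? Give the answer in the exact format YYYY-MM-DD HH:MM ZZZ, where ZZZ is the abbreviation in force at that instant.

Query: 2021-05-24 03:42 UTC
Rule 1/2 (MWG, -01:45): 2021-03-10 00:51 UTC ≤ query < 2021-07-19 03:30 UTC
3·60 + 42 - 105 = 117 min
117 = 0·1440 + 117; 117 = 1·60 + 57 → 01:57, same day
→ 2021-05-24 01:57 MWG

2021-05-24 01:57 MWG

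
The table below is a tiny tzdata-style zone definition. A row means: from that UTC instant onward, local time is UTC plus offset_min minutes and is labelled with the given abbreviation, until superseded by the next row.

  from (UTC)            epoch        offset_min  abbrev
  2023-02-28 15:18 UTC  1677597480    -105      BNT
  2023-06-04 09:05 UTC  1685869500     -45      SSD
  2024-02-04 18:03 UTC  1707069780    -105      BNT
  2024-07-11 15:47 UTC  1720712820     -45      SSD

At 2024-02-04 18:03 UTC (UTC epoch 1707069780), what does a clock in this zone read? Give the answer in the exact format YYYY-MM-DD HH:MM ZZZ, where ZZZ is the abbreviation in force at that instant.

Query: 2024-02-04 18:03 UTC
Rule 3/4 (BNT, -01:45): 2024-02-04 18:03 UTC ≤ query < 2024-07-11 15:47 UTC
18·60 + 3 - 105 = 978 min
978 = 0·1440 + 978; 978 = 16·60 + 18 → 16:18, same day
→ 2024-02-04 16:18 BNT

2024-02-04 16:18 BNT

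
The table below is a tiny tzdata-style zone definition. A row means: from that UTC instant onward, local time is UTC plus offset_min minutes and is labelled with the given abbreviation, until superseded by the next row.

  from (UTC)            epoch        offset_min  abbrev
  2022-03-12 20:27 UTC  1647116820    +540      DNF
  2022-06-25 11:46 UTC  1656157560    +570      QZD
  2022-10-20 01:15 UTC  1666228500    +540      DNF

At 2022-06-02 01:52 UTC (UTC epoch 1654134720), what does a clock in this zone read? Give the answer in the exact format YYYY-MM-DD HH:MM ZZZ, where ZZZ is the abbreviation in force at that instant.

Query: 2022-06-02 01:52 UTC
Rule 1/3 (DNF, +09:00): 2022-03-12 20:27 UTC ≤ query < 2022-06-25 11:46 UTC
1·60 + 52 + 540 = 652 min
652 = 0·1440 + 652; 652 = 10·60 + 52 → 10:52, same day
→ 2022-06-02 10:52 DNF

2022-06-02 10:52 DNF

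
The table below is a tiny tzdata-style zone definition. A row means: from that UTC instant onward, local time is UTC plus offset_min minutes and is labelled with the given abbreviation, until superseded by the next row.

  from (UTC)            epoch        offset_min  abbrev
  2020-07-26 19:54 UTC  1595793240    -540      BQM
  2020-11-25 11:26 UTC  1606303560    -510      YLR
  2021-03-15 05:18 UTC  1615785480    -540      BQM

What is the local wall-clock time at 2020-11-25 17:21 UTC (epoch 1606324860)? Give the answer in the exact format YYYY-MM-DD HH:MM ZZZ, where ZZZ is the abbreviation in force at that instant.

2020-11-25 08:51 YLR

Query: 2020-11-25 17:21 UTC
Rule 2/3 (YLR, -08:30): 2020-11-25 11:26 UTC ≤ query < 2021-03-15 05:18 UTC
17·60 + 21 - 510 = 531 min
531 = 0·1440 + 531; 531 = 8·60 + 51 → 08:51, same day
→ 2020-11-25 08:51 YLR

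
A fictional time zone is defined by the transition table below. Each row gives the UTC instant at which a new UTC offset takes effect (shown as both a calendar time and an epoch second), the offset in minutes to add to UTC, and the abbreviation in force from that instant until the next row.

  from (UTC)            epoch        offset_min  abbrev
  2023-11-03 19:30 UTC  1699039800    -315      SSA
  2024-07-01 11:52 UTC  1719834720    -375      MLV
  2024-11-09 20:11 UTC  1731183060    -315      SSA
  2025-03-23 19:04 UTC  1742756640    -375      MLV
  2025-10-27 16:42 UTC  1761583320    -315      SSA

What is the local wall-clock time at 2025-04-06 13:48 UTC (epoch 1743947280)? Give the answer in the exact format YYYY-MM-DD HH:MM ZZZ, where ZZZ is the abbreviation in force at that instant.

Query: 2025-04-06 13:48 UTC
Rule 4/5 (MLV, -06:15): 2025-03-23 19:04 UTC ≤ query < 2025-10-27 16:42 UTC
13·60 + 48 - 375 = 453 min
453 = 0·1440 + 453; 453 = 7·60 + 33 → 07:33, same day
→ 2025-04-06 07:33 MLV

2025-04-06 07:33 MLV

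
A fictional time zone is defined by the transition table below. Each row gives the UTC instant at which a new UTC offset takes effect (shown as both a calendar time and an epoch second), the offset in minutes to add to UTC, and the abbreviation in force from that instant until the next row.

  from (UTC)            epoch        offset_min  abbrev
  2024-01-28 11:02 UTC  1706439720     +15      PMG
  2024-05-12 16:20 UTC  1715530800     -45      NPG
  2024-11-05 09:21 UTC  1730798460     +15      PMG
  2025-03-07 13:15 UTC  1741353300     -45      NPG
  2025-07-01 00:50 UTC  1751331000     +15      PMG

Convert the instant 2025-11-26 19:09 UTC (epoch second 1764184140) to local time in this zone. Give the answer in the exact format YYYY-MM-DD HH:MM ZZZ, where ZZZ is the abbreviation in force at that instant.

Query: 2025-11-26 19:09 UTC
Rule 5/5 (PMG, +00:15): 2025-07-01 00:50 UTC ≤ query < +∞
19·60 + 9 + 15 = 1164 min
1164 = 0·1440 + 1164; 1164 = 19·60 + 24 → 19:24, same day
→ 2025-11-26 19:24 PMG

2025-11-26 19:24 PMG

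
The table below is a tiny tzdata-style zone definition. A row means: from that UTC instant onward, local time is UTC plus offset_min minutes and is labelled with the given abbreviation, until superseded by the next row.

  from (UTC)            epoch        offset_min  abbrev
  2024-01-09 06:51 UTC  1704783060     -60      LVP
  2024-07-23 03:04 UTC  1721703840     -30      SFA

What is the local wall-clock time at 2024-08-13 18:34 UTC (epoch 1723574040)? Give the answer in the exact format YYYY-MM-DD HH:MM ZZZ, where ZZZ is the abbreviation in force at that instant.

2024-08-13 18:04 SFA

Query: 2024-08-13 18:34 UTC
Rule 2/2 (SFA, -00:30): 2024-07-23 03:04 UTC ≤ query < +∞
18·60 + 34 - 30 = 1084 min
1084 = 0·1440 + 1084; 1084 = 18·60 + 4 → 18:04, same day
→ 2024-08-13 18:04 SFA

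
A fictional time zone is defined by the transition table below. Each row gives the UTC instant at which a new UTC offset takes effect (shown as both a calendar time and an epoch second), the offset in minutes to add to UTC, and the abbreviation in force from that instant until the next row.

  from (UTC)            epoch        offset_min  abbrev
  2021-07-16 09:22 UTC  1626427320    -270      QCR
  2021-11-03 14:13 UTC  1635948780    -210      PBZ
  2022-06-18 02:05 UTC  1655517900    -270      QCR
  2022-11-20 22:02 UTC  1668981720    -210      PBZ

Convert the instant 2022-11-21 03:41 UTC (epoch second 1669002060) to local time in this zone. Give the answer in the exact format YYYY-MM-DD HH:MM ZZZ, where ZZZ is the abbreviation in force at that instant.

2022-11-21 00:11 PBZ

Query: 2022-11-21 03:41 UTC
Rule 4/4 (PBZ, -03:30): 2022-11-20 22:02 UTC ≤ query < +∞
3·60 + 41 - 210 = 11 min
11 = 0·1440 + 11; 11 = 0·60 + 11 → 00:11, same day
→ 2022-11-21 00:11 PBZ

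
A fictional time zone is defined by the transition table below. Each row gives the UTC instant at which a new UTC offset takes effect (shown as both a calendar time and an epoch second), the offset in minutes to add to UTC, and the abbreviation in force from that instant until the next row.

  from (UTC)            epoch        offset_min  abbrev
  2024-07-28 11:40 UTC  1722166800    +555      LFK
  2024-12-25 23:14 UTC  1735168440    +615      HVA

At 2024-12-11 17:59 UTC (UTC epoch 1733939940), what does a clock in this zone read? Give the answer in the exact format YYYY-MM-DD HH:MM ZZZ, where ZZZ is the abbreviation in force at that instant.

Query: 2024-12-11 17:59 UTC
Rule 1/2 (LFK, +09:15): 2024-07-28 11:40 UTC ≤ query < 2024-12-25 23:14 UTC
17·60 + 59 + 555 = 1634 min
1634 = 1·1440 + 194; 194 = 3·60 + 14 → 03:14, 2024-12-11 + 1 day = 2024-12-12
→ 2024-12-12 03:14 LFK

2024-12-12 03:14 LFK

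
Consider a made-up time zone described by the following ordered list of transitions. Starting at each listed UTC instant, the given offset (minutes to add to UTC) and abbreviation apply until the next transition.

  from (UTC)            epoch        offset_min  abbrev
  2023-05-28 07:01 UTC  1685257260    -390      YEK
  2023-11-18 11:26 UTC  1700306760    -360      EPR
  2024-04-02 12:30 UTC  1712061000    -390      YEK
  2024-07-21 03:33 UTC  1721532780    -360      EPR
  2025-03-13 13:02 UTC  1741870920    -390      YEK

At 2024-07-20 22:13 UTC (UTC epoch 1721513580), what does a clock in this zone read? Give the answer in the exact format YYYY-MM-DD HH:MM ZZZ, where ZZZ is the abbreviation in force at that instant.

Query: 2024-07-20 22:13 UTC
Rule 3/5 (YEK, -06:30): 2024-04-02 12:30 UTC ≤ query < 2024-07-21 03:33 UTC
22·60 + 13 - 390 = 943 min
943 = 0·1440 + 943; 943 = 15·60 + 43 → 15:43, same day
→ 2024-07-20 15:43 YEK

2024-07-20 15:43 YEK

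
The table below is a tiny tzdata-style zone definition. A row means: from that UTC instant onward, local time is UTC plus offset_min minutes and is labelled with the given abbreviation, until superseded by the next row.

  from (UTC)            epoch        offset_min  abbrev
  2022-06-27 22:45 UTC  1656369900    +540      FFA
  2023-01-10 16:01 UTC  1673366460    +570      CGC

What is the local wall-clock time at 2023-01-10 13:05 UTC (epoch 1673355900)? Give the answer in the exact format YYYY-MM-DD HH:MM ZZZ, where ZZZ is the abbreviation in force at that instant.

2023-01-10 22:05 FFA

Query: 2023-01-10 13:05 UTC
Rule 1/2 (FFA, +09:00): 2022-06-27 22:45 UTC ≤ query < 2023-01-10 16:01 UTC
13·60 + 5 + 540 = 1325 min
1325 = 0·1440 + 1325; 1325 = 22·60 + 5 → 22:05, same day
→ 2023-01-10 22:05 FFA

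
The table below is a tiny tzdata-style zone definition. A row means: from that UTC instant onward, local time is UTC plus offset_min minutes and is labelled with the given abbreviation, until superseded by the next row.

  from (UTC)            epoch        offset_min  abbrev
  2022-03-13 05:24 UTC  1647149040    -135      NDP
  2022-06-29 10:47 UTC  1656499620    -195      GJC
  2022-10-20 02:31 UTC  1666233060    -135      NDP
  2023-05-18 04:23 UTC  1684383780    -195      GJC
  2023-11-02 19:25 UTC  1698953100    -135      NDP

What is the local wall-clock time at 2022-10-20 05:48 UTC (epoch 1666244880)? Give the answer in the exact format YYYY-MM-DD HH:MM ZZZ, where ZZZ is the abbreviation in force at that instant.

Query: 2022-10-20 05:48 UTC
Rule 3/5 (NDP, -02:15): 2022-10-20 02:31 UTC ≤ query < 2023-05-18 04:23 UTC
5·60 + 48 - 135 = 213 min
213 = 0·1440 + 213; 213 = 3·60 + 33 → 03:33, same day
→ 2022-10-20 03:33 NDP

2022-10-20 03:33 NDP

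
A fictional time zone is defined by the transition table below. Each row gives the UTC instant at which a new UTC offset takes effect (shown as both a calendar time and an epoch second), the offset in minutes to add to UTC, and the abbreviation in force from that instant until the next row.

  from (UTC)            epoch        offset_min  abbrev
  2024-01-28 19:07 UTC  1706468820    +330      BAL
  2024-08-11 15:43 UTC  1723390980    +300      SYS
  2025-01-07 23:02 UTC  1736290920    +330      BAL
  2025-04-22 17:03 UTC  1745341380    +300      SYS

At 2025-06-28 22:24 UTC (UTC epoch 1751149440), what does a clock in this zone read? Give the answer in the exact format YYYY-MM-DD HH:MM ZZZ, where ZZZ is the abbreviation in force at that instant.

2025-06-29 03:24 SYS

Query: 2025-06-28 22:24 UTC
Rule 4/4 (SYS, +05:00): 2025-04-22 17:03 UTC ≤ query < +∞
22·60 + 24 + 300 = 1644 min
1644 = 1·1440 + 204; 204 = 3·60 + 24 → 03:24, 2025-06-28 + 1 day = 2025-06-29
→ 2025-06-29 03:24 SYS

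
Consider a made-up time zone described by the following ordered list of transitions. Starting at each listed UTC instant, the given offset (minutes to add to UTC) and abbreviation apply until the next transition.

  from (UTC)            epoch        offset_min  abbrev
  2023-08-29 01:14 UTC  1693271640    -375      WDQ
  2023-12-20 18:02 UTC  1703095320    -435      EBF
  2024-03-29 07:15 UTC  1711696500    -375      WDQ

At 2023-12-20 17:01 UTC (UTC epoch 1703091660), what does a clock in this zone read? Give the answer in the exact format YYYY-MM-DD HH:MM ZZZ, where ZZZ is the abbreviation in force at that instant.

2023-12-20 10:46 WDQ

Query: 2023-12-20 17:01 UTC
Rule 1/3 (WDQ, -06:15): 2023-08-29 01:14 UTC ≤ query < 2023-12-20 18:02 UTC
17·60 + 1 - 375 = 646 min
646 = 0·1440 + 646; 646 = 10·60 + 46 → 10:46, same day
→ 2023-12-20 10:46 WDQ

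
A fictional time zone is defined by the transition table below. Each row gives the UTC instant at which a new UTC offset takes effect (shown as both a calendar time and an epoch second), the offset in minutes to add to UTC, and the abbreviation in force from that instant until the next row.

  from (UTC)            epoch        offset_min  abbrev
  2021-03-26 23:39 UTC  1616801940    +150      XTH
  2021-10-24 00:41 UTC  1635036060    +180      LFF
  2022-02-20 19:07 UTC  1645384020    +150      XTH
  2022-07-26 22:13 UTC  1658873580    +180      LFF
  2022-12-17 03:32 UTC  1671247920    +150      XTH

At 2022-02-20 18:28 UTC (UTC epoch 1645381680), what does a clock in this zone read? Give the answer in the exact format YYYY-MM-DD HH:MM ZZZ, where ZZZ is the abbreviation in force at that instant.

2022-02-20 21:28 LFF

Query: 2022-02-20 18:28 UTC
Rule 2/5 (LFF, +03:00): 2021-10-24 00:41 UTC ≤ query < 2022-02-20 19:07 UTC
18·60 + 28 + 180 = 1288 min
1288 = 0·1440 + 1288; 1288 = 21·60 + 28 → 21:28, same day
→ 2022-02-20 21:28 LFF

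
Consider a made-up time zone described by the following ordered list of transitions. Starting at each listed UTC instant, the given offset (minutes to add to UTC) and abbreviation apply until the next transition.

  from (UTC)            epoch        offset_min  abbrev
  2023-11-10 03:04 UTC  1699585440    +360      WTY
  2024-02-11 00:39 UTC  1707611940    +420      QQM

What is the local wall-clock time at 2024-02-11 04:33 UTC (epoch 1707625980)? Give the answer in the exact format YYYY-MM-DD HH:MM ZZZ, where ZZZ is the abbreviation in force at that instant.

Query: 2024-02-11 04:33 UTC
Rule 2/2 (QQM, +07:00): 2024-02-11 00:39 UTC ≤ query < +∞
4·60 + 33 + 420 = 693 min
693 = 0·1440 + 693; 693 = 11·60 + 33 → 11:33, same day
→ 2024-02-11 11:33 QQM

2024-02-11 11:33 QQM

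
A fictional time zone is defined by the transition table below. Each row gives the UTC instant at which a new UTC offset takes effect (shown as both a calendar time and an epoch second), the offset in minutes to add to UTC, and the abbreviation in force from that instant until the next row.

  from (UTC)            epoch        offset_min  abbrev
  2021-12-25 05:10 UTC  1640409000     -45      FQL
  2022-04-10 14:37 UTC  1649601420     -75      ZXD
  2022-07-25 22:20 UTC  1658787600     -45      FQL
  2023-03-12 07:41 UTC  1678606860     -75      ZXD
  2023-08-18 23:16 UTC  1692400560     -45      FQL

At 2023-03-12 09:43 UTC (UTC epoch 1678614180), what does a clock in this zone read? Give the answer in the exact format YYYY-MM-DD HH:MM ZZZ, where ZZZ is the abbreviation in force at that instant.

Query: 2023-03-12 09:43 UTC
Rule 4/5 (ZXD, -01:15): 2023-03-12 07:41 UTC ≤ query < 2023-08-18 23:16 UTC
9·60 + 43 - 75 = 508 min
508 = 0·1440 + 508; 508 = 8·60 + 28 → 08:28, same day
→ 2023-03-12 08:28 ZXD

2023-03-12 08:28 ZXD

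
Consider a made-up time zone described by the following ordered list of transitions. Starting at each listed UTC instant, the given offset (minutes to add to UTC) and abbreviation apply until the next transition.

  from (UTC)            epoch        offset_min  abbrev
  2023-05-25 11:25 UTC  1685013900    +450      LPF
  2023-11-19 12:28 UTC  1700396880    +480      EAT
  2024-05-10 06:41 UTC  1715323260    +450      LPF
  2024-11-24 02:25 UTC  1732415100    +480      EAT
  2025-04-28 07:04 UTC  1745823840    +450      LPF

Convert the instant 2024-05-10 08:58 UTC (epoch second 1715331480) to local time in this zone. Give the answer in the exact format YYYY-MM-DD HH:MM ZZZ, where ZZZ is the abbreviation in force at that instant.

2024-05-10 16:28 LPF

Query: 2024-05-10 08:58 UTC
Rule 3/5 (LPF, +07:30): 2024-05-10 06:41 UTC ≤ query < 2024-11-24 02:25 UTC
8·60 + 58 + 450 = 988 min
988 = 0·1440 + 988; 988 = 16·60 + 28 → 16:28, same day
→ 2024-05-10 16:28 LPF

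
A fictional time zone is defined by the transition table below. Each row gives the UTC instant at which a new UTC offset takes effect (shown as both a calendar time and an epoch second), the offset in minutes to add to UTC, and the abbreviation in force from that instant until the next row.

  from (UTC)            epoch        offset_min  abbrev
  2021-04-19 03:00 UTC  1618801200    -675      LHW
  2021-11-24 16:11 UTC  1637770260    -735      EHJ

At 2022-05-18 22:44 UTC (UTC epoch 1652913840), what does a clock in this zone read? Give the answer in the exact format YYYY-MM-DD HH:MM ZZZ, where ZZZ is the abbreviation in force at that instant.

2022-05-18 10:29 EHJ

Query: 2022-05-18 22:44 UTC
Rule 2/2 (EHJ, -12:15): 2021-11-24 16:11 UTC ≤ query < +∞
22·60 + 44 - 735 = 629 min
629 = 0·1440 + 629; 629 = 10·60 + 29 → 10:29, same day
→ 2022-05-18 10:29 EHJ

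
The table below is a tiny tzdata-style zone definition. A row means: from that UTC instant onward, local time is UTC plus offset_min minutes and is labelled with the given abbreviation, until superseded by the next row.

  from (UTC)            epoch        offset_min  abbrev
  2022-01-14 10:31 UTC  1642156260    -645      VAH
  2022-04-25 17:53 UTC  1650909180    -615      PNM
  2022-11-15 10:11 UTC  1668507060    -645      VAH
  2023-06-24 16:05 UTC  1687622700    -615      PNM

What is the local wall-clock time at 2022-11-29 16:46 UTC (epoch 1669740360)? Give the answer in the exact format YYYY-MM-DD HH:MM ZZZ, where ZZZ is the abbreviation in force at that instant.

2022-11-29 06:01 VAH

Query: 2022-11-29 16:46 UTC
Rule 3/4 (VAH, -10:45): 2022-11-15 10:11 UTC ≤ query < 2023-06-24 16:05 UTC
16·60 + 46 - 645 = 361 min
361 = 0·1440 + 361; 361 = 6·60 + 1 → 06:01, same day
→ 2022-11-29 06:01 VAH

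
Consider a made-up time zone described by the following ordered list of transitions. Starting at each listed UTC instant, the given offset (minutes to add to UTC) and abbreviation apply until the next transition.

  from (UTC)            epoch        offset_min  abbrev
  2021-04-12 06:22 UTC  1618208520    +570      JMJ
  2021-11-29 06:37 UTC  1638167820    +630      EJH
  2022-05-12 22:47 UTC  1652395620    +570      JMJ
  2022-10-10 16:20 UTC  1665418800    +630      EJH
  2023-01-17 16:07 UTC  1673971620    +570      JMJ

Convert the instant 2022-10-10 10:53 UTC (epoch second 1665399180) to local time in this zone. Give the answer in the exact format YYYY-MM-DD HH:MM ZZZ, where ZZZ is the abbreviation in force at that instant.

2022-10-10 20:23 JMJ

Query: 2022-10-10 10:53 UTC
Rule 3/5 (JMJ, +09:30): 2022-05-12 22:47 UTC ≤ query < 2022-10-10 16:20 UTC
10·60 + 53 + 570 = 1223 min
1223 = 0·1440 + 1223; 1223 = 20·60 + 23 → 20:23, same day
→ 2022-10-10 20:23 JMJ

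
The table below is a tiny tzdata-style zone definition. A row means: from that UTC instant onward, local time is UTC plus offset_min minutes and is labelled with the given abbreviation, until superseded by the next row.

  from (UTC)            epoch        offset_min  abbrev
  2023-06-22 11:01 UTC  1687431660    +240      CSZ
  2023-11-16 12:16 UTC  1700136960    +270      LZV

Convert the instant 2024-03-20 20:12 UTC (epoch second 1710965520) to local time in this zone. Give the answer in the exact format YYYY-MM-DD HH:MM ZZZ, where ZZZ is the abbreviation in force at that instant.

2024-03-21 00:42 LZV

Query: 2024-03-20 20:12 UTC
Rule 2/2 (LZV, +04:30): 2023-11-16 12:16 UTC ≤ query < +∞
20·60 + 12 + 270 = 1482 min
1482 = 1·1440 + 42; 42 = 0·60 + 42 → 00:42, 2024-03-20 + 1 day = 2024-03-21
→ 2024-03-21 00:42 LZV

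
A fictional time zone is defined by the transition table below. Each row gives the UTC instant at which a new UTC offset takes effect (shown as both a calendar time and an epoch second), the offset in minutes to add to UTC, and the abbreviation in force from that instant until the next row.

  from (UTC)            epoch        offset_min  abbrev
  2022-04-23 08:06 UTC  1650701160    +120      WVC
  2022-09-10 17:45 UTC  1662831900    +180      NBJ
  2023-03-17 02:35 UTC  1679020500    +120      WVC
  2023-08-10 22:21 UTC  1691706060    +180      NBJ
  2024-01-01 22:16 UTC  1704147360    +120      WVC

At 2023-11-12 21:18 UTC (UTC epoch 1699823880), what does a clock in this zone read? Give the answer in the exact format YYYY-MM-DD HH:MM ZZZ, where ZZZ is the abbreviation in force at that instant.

2023-11-13 00:18 NBJ

Query: 2023-11-12 21:18 UTC
Rule 4/5 (NBJ, +03:00): 2023-08-10 22:21 UTC ≤ query < 2024-01-01 22:16 UTC
21·60 + 18 + 180 = 1458 min
1458 = 1·1440 + 18; 18 = 0·60 + 18 → 00:18, 2023-11-12 + 1 day = 2023-11-13
→ 2023-11-13 00:18 NBJ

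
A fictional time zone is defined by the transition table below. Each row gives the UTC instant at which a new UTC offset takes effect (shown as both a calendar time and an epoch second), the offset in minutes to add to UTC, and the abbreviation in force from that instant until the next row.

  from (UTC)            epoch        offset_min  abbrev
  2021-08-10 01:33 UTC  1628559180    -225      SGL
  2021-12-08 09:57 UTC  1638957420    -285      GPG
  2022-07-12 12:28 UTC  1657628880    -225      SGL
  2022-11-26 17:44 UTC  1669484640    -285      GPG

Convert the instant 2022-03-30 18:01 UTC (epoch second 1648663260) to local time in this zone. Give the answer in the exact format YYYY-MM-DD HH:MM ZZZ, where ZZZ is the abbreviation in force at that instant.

2022-03-30 13:16 GPG

Query: 2022-03-30 18:01 UTC
Rule 2/4 (GPG, -04:45): 2021-12-08 09:57 UTC ≤ query < 2022-07-12 12:28 UTC
18·60 + 1 - 285 = 796 min
796 = 0·1440 + 796; 796 = 13·60 + 16 → 13:16, same day
→ 2022-03-30 13:16 GPG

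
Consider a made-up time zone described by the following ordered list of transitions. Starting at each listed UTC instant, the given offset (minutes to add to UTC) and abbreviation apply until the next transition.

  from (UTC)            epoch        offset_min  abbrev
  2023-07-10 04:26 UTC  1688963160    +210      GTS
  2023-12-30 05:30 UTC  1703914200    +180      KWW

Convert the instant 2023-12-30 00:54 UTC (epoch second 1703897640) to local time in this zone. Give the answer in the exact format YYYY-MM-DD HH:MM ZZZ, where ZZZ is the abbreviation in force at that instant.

2023-12-30 04:24 GTS

Query: 2023-12-30 00:54 UTC
Rule 1/2 (GTS, +03:30): 2023-07-10 04:26 UTC ≤ query < 2023-12-30 05:30 UTC
0·60 + 54 + 210 = 264 min
264 = 0·1440 + 264; 264 = 4·60 + 24 → 04:24, same day
→ 2023-12-30 04:24 GTS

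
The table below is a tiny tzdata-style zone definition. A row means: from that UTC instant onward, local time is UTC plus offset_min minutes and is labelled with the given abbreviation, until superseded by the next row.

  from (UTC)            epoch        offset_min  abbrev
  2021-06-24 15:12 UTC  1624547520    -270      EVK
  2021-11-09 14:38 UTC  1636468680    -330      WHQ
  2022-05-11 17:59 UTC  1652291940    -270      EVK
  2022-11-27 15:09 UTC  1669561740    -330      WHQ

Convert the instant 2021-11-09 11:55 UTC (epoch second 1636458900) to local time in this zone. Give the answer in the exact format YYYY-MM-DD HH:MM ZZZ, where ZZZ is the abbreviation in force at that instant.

2021-11-09 07:25 EVK

Query: 2021-11-09 11:55 UTC
Rule 1/4 (EVK, -04:30): 2021-06-24 15:12 UTC ≤ query < 2021-11-09 14:38 UTC
11·60 + 55 - 270 = 445 min
445 = 0·1440 + 445; 445 = 7·60 + 25 → 07:25, same day
→ 2021-11-09 07:25 EVK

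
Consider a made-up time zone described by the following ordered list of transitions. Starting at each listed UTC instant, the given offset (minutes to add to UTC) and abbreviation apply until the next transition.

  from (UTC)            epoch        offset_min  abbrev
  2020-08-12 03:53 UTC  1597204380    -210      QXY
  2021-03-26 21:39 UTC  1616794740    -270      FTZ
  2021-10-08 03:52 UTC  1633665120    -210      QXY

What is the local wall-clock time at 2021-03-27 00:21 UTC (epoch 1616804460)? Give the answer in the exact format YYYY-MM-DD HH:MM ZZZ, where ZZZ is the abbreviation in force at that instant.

2021-03-26 19:51 FTZ

Query: 2021-03-27 00:21 UTC
Rule 2/3 (FTZ, -04:30): 2021-03-26 21:39 UTC ≤ query < 2021-10-08 03:52 UTC
0·60 + 21 - 270 = -249 min
-249 = -1·1440 + 1191; 1191 = 19·60 + 51 → 19:51, 2021-03-27 - 1 day = 2021-03-26
→ 2021-03-26 19:51 FTZ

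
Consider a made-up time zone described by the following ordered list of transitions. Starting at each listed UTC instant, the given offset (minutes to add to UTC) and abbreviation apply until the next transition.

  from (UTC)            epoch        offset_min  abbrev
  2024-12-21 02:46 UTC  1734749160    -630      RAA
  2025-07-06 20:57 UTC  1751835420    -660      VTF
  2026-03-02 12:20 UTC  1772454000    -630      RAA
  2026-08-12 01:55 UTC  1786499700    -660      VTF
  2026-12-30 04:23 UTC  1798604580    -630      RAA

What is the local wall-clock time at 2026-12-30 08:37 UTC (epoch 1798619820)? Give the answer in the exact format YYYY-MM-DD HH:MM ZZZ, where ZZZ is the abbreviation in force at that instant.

Query: 2026-12-30 08:37 UTC
Rule 5/5 (RAA, -10:30): 2026-12-30 04:23 UTC ≤ query < +∞
8·60 + 37 - 630 = -113 min
-113 = -1·1440 + 1327; 1327 = 22·60 + 7 → 22:07, 2026-12-30 - 1 day = 2026-12-29
→ 2026-12-29 22:07 RAA

2026-12-29 22:07 RAA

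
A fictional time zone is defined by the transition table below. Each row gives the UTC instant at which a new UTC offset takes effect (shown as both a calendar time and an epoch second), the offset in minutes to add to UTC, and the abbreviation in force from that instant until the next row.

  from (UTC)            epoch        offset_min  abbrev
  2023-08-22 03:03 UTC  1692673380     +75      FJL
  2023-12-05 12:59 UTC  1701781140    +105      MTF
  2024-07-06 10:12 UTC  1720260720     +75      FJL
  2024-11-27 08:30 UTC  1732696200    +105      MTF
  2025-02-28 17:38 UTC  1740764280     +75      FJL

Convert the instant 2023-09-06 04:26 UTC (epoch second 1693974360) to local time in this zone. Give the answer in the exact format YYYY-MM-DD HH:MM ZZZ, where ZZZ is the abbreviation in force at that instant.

Query: 2023-09-06 04:26 UTC
Rule 1/5 (FJL, +01:15): 2023-08-22 03:03 UTC ≤ query < 2023-12-05 12:59 UTC
4·60 + 26 + 75 = 341 min
341 = 0·1440 + 341; 341 = 5·60 + 41 → 05:41, same day
→ 2023-09-06 05:41 FJL

2023-09-06 05:41 FJL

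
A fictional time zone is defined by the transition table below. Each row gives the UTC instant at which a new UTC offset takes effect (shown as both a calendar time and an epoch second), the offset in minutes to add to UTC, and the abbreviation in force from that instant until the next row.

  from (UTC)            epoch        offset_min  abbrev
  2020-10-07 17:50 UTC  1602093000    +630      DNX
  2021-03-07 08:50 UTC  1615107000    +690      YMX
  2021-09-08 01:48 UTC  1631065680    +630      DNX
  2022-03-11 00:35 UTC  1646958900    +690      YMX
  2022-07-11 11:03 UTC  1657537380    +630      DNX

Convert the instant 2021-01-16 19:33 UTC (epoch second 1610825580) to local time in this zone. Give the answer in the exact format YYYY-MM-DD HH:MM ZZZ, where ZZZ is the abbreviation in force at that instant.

Query: 2021-01-16 19:33 UTC
Rule 1/5 (DNX, +10:30): 2020-10-07 17:50 UTC ≤ query < 2021-03-07 08:50 UTC
19·60 + 33 + 630 = 1803 min
1803 = 1·1440 + 363; 363 = 6·60 + 3 → 06:03, 2021-01-16 + 1 day = 2021-01-17
→ 2021-01-17 06:03 DNX

2021-01-17 06:03 DNX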